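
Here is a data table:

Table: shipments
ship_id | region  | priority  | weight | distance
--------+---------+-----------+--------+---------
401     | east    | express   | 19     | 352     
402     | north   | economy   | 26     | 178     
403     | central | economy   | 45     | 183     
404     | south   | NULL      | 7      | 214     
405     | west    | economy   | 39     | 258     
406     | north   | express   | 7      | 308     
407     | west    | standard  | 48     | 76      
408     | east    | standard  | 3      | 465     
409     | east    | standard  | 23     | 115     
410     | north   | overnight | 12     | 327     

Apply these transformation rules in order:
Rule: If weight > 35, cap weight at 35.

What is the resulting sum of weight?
202

Step 1: 3 records have weight > 35
Step 2: These records originally summed to 132
Step 3: After capping: 3 × 35 = 105
Step 4: Unaffected records sum: 97
Step 5: Final sum = 105 + 97 = 202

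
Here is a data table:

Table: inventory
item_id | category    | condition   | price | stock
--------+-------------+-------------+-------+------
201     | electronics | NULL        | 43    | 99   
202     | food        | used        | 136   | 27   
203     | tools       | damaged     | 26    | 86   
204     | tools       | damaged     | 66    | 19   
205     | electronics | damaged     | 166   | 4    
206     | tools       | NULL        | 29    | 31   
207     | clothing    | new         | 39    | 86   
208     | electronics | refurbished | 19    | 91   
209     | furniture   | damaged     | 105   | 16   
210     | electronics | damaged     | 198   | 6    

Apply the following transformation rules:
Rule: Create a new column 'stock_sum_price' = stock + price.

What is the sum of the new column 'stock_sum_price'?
1292

Step 1: For each record, compute stock + price
Example calculations:
  99 + 43 = 142
  27 + 136 = 163
  86 + 26 = 112
  ...
Step 2: Sum all derived values
Step 3: Total = 1292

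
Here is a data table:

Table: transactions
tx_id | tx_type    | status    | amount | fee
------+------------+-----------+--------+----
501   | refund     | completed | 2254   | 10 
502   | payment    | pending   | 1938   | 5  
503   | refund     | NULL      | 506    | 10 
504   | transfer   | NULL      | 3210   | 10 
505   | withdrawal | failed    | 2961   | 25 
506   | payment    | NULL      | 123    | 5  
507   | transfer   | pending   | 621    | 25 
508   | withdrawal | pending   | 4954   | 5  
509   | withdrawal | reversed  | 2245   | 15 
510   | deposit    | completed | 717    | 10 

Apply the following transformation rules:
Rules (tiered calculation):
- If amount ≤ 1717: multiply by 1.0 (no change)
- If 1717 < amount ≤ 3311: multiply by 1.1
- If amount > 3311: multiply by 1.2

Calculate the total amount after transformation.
21780.6

Step 1: Tier 1 (amount ≤ 1717): 4 records, sum = 1967 × 1.0 = 1967.0
Step 2: Tier 2 (1717 < amount ≤ 3311): 5 records, sum = 12608 × 1.1 = 13868.8
Step 3: Tier 3 (amount > 3311): 1 records, sum = 4954 × 1.2 = 5944.8
Step 4: Final sum = 1967.0 + 13868.8 + 5944.8 = 21780.6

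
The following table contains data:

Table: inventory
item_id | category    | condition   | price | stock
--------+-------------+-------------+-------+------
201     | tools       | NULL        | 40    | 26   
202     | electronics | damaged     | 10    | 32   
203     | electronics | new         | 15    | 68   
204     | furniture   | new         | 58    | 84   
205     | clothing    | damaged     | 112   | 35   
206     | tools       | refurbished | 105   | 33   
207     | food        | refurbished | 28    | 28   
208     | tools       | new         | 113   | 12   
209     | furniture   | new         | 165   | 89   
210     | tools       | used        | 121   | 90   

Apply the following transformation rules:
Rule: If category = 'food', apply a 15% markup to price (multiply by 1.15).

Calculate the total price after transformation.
771.2

Step 1: Records with category = 'food' have total price = 28
Step 2: Apply multiplier: 28 × 1.15 = 32.2
Step 3: Other records total: 739
Step 4: Final sum = 32.2 + 739 = 771.2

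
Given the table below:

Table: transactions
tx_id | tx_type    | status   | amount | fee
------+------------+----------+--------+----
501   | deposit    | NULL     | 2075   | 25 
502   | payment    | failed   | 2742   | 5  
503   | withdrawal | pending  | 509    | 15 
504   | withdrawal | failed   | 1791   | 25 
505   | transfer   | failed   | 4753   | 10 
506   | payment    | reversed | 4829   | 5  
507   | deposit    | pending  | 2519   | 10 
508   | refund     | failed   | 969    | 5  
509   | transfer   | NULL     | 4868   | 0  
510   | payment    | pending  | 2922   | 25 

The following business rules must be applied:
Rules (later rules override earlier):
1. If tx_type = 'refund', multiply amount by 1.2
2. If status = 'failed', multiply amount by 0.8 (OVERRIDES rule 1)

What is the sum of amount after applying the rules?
25926.0

Step 1: Rule 2 takes priority for records with status = 'failed'
  - 4 records: 10255 × 0.8 = 8204.0
Step 2: Rule 1 applies to remaining records with tx_type = 'refund'
  - 0 records: 0 × 1.2 = 0.0
Step 3: Other records unchanged: 17722
Step 4: Final sum = 8204.0 + 0.0 + 17722 = 25926.0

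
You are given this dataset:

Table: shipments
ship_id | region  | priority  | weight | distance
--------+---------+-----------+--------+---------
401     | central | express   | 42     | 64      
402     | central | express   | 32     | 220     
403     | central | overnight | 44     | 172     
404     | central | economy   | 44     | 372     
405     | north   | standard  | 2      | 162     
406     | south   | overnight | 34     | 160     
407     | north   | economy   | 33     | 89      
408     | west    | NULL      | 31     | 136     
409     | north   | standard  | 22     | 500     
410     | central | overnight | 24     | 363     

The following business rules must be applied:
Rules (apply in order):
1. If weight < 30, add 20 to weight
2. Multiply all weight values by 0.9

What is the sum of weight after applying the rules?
331.2

Step 1: Apply Rule 1 - Add 20 to records with weight < 30
  - 3 records affected: 48 + (3 × 20) = 108
  - Unaffected records: 260
  - Sum after Rule 1: 368
Step 2: Apply Rule 2 - Multiply all by 0.9
  - 368 × 0.9 = 331.2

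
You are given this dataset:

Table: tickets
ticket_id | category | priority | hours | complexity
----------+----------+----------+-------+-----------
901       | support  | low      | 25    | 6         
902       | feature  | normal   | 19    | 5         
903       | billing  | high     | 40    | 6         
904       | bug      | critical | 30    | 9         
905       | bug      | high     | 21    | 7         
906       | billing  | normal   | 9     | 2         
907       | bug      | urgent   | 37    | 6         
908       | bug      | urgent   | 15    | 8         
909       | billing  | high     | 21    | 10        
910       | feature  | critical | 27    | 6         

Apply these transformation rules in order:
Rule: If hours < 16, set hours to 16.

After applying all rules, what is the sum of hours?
252

Step 1: 2 records have hours < 16
Step 2: These records originally summed to 24
Step 3: After setting to minimum: 2 × 16 = 32
Step 4: Unaffected records sum: 220
Step 5: Final sum = 32 + 220 = 252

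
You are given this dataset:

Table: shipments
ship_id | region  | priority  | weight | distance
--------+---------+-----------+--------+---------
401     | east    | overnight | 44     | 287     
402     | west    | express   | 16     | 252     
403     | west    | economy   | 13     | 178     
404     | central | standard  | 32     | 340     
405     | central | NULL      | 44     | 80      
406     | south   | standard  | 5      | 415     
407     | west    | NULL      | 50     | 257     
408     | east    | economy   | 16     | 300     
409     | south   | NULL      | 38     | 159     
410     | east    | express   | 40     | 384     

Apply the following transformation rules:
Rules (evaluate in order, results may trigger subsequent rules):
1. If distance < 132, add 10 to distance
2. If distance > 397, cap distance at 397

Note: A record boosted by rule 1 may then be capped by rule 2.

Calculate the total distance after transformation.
2644

Step 1: Apply rule 1 to records with distance < 132
  - 1 records get bonus of 10
  - Of these, 0 records then exceed 397 and get capped
Step 2: Apply rule 2 to records with distance > 397
  - 1 records (original) are capped
Step 3: Calculate final sum = 2644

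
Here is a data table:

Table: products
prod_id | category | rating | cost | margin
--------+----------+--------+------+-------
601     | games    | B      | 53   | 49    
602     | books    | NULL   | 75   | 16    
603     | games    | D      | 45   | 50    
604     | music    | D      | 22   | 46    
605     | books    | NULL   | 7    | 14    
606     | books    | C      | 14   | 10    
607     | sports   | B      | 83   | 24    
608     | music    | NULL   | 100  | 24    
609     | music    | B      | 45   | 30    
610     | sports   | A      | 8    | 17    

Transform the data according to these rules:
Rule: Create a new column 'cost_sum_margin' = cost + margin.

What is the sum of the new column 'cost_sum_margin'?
732

Step 1: For each record, compute cost + margin
Example calculations:
  53 + 49 = 102
  75 + 16 = 91
  45 + 50 = 95
  ...
Step 2: Sum all derived values
Step 3: Total = 732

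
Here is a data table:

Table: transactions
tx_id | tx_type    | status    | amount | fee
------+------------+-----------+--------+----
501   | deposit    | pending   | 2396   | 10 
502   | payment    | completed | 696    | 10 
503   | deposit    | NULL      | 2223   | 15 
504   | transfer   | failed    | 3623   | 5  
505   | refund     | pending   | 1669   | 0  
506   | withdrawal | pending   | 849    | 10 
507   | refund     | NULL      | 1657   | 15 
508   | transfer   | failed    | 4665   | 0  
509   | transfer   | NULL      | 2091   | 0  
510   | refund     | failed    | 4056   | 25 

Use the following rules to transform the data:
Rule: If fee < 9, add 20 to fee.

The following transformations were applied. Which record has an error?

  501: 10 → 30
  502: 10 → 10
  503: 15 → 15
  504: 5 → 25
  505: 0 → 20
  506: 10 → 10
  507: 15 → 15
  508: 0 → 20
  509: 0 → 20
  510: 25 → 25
Record 501 has an error. The correct transformed value should be 10, not 30.

Step 1: Check each record against the rule
Step 2: Record 501 has fee = 10
Step 3: Since 10 >= 9, the bonus should not have been applied
Step 4: Correct value = 10, but claimed value = 30
Conclusion: Record 501 has the error.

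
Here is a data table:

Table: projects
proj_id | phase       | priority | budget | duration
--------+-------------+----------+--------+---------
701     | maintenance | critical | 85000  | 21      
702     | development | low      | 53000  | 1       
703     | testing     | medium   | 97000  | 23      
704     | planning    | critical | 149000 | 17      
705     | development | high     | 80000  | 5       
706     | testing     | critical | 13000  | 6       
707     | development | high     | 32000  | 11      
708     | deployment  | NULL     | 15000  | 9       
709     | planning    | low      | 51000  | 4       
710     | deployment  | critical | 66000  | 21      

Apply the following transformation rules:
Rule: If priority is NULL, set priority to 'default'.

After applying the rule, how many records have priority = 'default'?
1

Step 1: Count records where priority IS NULL
Step 2: Found 1 records with NULL priority
Step 3: These records will have priority set to 'default'
Step 4: Records already having priority = 'default': 0
Step 5: Answer: 1 + 0 = 1 records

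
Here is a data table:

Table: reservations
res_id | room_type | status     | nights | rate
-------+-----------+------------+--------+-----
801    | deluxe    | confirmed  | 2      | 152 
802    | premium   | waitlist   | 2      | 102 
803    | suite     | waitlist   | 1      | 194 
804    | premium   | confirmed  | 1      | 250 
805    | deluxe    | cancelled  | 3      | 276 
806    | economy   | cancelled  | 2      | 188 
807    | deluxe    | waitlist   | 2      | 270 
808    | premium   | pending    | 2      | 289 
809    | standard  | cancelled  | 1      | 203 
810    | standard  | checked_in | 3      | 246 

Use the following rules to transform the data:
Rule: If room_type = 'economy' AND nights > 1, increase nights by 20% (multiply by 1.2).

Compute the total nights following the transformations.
19.4

Step 1: Find records where room_type = 'economy' AND nights > 1
Step 2: 1 records match, summing to 2
Step 3: After multiplier: 2 × 1.2 = 2.4
Step 4: Unaffected records sum: 17
Step 5: Final sum = 2.4 + 17 = 19.4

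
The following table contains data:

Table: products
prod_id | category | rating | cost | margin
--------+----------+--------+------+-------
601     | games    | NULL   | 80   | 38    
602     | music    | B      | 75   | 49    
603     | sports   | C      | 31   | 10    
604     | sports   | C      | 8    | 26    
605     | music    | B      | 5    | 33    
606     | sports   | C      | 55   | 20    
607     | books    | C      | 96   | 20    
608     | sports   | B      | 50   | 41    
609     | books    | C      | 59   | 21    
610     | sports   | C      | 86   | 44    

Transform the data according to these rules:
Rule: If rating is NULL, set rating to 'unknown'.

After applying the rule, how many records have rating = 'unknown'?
1

Step 1: Count records where rating IS NULL
Step 2: Found 1 records with NULL rating
Step 3: These records will have rating set to 'unknown'
Step 4: Records already having rating = 'unknown': 0
Step 5: Answer: 1 + 0 = 1 records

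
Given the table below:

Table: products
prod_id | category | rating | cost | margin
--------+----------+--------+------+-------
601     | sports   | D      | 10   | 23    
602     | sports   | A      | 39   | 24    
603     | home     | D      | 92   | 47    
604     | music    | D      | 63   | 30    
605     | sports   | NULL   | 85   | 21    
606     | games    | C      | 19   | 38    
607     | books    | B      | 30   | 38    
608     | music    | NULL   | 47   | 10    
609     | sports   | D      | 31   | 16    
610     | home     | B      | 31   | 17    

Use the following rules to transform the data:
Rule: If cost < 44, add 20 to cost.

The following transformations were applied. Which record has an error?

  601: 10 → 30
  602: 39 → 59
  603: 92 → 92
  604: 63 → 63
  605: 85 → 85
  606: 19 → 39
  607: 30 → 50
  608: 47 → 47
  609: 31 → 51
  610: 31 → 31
Record 610 has an error. The correct transformed value should be 51, not 31.

Step 1: Check each record against the rule
Step 2: Record 610 has cost = 31
Step 3: Since 31 < 44, the bonus should have been applied
Step 4: Correct value = 51, but claimed value = 31
Conclusion: Record 610 has the error.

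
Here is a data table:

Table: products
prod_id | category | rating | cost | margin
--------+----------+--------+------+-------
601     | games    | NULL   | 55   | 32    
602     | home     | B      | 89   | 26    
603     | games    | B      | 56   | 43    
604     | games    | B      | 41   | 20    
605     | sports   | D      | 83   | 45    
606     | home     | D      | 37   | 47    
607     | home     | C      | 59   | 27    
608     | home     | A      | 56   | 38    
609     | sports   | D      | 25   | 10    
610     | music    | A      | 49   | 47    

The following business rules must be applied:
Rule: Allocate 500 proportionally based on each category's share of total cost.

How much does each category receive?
games: 138.18, home: 219.09, music: 44.55, sports: 98.18

Step 1: Calculate total cost = 550
Step 2: Calculate each category's proportion:
  games: 152/550 = 27.64% → 138.18
  home: 241/550 = 43.82% → 219.09
  music: 49/550 = 8.91% → 44.55
  sports: 108/550 = 19.64% → 98.18
Step 3: Verify: sum of allocations ≈ 500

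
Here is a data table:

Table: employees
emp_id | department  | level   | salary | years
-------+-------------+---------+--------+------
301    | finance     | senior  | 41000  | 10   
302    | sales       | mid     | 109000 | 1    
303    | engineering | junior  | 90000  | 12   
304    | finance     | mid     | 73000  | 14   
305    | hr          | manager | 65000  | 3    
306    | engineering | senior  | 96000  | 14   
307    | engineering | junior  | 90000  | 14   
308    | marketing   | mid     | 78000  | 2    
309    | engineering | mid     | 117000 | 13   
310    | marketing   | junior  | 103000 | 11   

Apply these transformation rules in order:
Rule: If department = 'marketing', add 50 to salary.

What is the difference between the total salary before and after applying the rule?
100

Step 1: Original sum of salary = 862000
Step 2: 2 records have department = 'marketing'
Step 3: Each affected record changes by 50
Step 4: Total change = 2 × 50 = 100
Step 5: New sum = 862000 + 100 = 862100
Step 6: Difference = |862100 - 862000| = 100
        (Sum increased by 100)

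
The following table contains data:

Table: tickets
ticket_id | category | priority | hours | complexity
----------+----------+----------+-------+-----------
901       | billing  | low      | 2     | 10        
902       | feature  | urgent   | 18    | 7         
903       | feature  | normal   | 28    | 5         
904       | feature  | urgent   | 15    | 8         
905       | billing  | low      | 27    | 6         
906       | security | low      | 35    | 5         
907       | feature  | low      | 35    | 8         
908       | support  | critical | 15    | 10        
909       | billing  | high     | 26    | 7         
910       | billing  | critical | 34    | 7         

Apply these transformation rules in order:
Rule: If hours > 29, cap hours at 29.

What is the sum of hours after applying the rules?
218

Step 1: 3 records have hours > 29
Step 2: These records originally summed to 104
Step 3: After capping: 3 × 29 = 87
Step 4: Unaffected records sum: 131
Step 5: Final sum = 87 + 131 = 218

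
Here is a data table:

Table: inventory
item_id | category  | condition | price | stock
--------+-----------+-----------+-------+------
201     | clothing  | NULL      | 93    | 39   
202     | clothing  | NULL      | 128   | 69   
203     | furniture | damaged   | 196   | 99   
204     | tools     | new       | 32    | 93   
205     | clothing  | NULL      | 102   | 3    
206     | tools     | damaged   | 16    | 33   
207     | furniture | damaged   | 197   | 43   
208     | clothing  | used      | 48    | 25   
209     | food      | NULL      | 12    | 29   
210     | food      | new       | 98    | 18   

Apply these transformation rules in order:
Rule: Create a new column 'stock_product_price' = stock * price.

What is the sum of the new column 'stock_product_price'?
47456

Step 1: For each record, compute stock * price
Example calculations:
  39 * 93 = 3627
  69 * 128 = 8832
  99 * 196 = 19404
  ...
Step 2: Sum all derived values
Step 3: Total = 47456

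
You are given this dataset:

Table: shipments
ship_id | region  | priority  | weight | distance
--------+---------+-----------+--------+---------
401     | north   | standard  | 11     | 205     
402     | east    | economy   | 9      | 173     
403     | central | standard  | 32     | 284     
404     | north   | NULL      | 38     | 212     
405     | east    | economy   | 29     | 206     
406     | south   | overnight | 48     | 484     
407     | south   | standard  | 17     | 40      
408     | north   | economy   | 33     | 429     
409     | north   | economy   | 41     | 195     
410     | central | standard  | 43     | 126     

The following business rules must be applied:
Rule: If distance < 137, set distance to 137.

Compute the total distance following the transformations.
2462

Step 1: 2 records have distance < 137
Step 2: These records originally summed to 166
Step 3: After setting to minimum: 2 × 137 = 274
Step 4: Unaffected records sum: 2188
Step 5: Final sum = 274 + 2188 = 2462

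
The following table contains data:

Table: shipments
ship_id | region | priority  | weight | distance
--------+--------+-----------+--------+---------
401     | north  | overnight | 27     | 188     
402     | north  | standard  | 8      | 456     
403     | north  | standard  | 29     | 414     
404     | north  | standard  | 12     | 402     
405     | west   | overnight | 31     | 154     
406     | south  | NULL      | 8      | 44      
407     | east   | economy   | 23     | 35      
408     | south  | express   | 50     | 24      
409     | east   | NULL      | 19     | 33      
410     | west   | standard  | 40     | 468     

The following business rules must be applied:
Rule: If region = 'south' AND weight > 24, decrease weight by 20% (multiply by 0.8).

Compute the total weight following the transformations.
237.0

Step 1: Find records where region = 'south' AND weight > 24
Step 2: 1 records match, summing to 50
Step 3: After multiplier: 50 × 0.8 = 40.0
Step 4: Unaffected records sum: 197
Step 5: Final sum = 40.0 + 197 = 237.0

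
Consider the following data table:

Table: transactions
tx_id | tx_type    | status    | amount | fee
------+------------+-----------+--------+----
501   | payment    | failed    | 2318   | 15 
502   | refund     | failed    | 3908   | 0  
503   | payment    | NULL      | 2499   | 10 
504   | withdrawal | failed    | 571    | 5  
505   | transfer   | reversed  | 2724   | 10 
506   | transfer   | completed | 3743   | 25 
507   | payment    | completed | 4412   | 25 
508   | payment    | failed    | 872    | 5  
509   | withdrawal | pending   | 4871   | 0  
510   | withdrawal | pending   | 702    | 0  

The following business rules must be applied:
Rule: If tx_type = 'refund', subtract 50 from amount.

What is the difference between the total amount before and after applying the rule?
50

Step 1: Original sum of amount = 26620
Step 2: 1 records have tx_type = 'refund'
Step 3: Each affected record changes by -50
Step 4: Total change = 1 × -50 = -50
Step 5: New sum = 26620 + -50 = 26570
Step 6: Difference = |26570 - 26620| = 50
        (Sum decreased by 50)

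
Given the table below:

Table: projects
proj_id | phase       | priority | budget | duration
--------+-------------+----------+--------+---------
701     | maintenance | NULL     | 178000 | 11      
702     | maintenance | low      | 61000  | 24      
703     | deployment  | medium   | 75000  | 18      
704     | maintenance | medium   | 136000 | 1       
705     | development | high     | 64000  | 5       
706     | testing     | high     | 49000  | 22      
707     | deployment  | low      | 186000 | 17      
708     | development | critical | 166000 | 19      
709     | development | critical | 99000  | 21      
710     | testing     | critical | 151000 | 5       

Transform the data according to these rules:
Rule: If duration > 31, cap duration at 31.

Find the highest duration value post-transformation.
24

Step 1: Original maximum duration = 24
Step 2: Check cap of 31 against maximum
Step 3: No records exceed the cap (max 24 <= cap 31), so no capping applies
Step 4: Maximum after transformation = 24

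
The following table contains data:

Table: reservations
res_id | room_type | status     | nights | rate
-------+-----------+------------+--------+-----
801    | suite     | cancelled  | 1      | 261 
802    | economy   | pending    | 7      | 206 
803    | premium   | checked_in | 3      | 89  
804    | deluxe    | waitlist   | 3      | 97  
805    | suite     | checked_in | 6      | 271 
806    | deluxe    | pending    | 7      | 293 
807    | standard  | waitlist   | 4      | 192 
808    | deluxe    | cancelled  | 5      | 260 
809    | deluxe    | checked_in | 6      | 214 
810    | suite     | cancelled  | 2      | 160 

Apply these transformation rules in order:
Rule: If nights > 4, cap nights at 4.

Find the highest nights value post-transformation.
4

Step 1: Original maximum nights = 7
Step 2: Apply cap at 4
Step 3: 5 records had nights > 4 and were capped
Step 4: Maximum after transformation = 4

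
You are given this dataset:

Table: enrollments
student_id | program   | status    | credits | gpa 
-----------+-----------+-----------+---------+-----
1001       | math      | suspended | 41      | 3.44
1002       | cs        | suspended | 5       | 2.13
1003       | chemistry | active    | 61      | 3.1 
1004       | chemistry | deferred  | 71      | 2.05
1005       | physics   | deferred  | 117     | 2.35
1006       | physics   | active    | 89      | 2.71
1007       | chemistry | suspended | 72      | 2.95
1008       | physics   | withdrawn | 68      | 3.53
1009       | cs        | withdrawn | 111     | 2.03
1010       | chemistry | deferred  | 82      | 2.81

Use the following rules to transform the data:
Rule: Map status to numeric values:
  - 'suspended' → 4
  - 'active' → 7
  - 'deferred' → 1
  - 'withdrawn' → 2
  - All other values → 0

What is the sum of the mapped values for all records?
33

Step 1: Apply mapping to each record
Step 2: Count by status:
  'suspended': 3 records × 4 = 12
  'active': 2 records × 7 = 14
  'deferred': 3 records × 1 = 3
  'withdrawn': 2 records × 2 = 4
Step 3: Sum all mapped values = 33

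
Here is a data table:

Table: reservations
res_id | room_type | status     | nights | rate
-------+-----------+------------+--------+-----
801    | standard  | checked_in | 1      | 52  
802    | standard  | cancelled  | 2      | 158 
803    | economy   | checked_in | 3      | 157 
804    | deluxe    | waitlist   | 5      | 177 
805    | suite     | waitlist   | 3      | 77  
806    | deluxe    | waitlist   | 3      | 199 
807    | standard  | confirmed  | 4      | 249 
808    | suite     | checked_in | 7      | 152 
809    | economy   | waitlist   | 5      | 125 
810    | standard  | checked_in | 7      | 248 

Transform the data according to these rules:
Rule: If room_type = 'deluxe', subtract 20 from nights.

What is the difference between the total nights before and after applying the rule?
40

Step 1: Original sum of nights = 40
Step 2: 2 records have room_type = 'deluxe'
Step 3: Each affected record changes by -20
Step 4: Total change = 2 × -20 = -40
Step 5: New sum = 40 + -40 = 0
Step 6: Difference = |0 - 40| = 40
        (Sum decreased by 40)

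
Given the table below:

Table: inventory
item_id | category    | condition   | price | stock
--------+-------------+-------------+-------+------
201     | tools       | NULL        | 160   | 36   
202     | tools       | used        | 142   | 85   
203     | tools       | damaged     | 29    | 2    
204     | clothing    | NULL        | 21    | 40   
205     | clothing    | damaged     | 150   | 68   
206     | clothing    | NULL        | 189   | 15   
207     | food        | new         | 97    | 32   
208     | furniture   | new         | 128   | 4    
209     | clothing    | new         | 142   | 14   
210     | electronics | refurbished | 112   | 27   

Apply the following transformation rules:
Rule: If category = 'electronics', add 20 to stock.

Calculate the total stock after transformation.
343

Step 1: Count records where category = 'electronics': 1
Step 2: Total bonus added: 1 × 20 = 20
Step 3: Original sum of stock: 323
Step 4: Final sum = 323 + 20 = 343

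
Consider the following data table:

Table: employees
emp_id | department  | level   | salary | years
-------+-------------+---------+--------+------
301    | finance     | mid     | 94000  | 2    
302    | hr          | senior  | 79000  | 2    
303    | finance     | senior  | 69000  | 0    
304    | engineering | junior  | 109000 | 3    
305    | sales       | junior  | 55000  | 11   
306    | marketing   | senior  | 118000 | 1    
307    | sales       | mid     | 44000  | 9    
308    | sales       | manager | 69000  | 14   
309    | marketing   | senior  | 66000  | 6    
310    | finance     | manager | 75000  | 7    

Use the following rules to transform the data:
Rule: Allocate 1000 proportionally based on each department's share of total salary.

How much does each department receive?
engineering: 140.1, finance: 305.91, hr: 101.54, marketing: 236.5, sales: 215.94

Step 1: Calculate total salary = 778000
Step 2: Calculate each department's proportion:
  engineering: 109000/778000 = 14.01% → 140.1
  finance: 238000/778000 = 30.59% → 305.91
  hr: 79000/778000 = 10.15% → 101.54
  marketing: 184000/778000 = 23.65% → 236.5
  sales: 168000/778000 = 21.59% → 215.94
Step 3: Verify: sum of allocations ≈ 1000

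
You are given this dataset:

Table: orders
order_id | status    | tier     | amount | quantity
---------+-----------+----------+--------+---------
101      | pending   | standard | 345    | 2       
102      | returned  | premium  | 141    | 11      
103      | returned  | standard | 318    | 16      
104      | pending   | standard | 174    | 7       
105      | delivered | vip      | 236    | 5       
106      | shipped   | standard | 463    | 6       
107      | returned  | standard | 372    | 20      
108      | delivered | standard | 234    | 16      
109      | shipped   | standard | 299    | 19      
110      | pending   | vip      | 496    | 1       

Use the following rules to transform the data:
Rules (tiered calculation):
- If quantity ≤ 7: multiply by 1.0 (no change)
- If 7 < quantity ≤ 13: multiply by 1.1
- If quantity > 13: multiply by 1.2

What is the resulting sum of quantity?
118.3

Step 1: Tier 1 (quantity ≤ 7): 5 records, sum = 21 × 1.0 = 21.0
Step 2: Tier 2 (7 < quantity ≤ 13): 1 records, sum = 11 × 1.1 = 12.1
Step 3: Tier 3 (quantity > 13): 4 records, sum = 71 × 1.2 = 85.2
Step 4: Final sum = 21.0 + 12.1 + 85.2 = 118.3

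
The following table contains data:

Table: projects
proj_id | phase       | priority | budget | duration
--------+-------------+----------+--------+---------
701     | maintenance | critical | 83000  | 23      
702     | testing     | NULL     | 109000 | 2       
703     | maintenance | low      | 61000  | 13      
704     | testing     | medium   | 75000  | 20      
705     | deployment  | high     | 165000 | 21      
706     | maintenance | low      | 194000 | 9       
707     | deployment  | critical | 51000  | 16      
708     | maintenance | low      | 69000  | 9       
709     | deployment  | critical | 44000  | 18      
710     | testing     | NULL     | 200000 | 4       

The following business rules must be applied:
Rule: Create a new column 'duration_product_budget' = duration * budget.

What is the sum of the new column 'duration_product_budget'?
12660000

Step 1: For each record, compute duration * budget
Example calculations:
  23 * 83000 = 1909000
  2 * 109000 = 218000
  13 * 61000 = 793000
  ...
Step 2: Sum all derived values
Step 3: Total = 12660000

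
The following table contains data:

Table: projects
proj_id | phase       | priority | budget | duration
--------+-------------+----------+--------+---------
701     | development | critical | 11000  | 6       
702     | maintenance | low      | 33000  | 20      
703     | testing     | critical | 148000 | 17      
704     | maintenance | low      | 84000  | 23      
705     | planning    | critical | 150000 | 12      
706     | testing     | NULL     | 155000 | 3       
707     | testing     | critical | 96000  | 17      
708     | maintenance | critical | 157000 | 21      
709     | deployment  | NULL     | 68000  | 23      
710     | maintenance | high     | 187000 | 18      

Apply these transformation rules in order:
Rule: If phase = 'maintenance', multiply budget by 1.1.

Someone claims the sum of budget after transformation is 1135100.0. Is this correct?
Yes, the result is correct.

Step 1: Calculate the correct sum after transformation
Step 2: Apply multiplier 1.1 to records where phase = 'maintenance'
Step 3: Correct result = 1135100.0
Step 4: Claimed result = 1135100.0
Step 5: 1135100.0 = 1135100.0 ✓
Conclusion: The claimed result is correct.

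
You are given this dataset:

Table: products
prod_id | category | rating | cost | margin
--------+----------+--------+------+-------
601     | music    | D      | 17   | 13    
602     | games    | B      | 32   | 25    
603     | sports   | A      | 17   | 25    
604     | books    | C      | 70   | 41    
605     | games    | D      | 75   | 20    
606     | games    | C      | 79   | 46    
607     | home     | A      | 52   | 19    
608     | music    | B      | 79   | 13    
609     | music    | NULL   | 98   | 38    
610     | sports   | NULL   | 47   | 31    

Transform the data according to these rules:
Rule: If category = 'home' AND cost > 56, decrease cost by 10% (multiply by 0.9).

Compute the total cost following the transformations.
566

Step 1: Find records where category = 'home' AND cost > 56
Step 2: 0 records match, summing to 0
Step 3: After multiplier: 0 × 0.9 = 0.0
Step 4: Unaffected records sum: 566
Step 5: Final sum = 0.0 + 566 = 566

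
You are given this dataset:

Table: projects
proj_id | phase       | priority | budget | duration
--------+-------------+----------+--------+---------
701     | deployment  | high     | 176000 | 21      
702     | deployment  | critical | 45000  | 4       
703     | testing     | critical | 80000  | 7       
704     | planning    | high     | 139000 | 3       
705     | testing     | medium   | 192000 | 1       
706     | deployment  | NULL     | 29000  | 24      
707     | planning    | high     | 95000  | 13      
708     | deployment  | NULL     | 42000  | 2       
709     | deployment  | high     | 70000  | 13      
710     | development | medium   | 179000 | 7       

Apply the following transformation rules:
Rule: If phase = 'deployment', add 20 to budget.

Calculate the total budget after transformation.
1047100

Step 1: Count records where phase = 'deployment': 5
Step 2: Total bonus added: 5 × 20 = 100
Step 3: Original sum of budget: 1047000
Step 4: Final sum = 1047000 + 100 = 1047100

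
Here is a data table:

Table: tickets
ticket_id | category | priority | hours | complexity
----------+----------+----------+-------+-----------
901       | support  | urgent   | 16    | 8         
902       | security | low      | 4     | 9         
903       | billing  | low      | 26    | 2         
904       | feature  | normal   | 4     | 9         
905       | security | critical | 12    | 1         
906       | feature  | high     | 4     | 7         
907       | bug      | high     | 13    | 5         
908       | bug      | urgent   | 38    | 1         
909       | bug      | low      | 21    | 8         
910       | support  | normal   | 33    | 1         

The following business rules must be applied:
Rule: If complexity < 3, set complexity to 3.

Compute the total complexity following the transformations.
58

Step 1: 4 records have complexity < 3
Step 2: These records originally summed to 5
Step 3: After setting to minimum: 4 × 3 = 12
Step 4: Unaffected records sum: 46
Step 5: Final sum = 12 + 46 = 58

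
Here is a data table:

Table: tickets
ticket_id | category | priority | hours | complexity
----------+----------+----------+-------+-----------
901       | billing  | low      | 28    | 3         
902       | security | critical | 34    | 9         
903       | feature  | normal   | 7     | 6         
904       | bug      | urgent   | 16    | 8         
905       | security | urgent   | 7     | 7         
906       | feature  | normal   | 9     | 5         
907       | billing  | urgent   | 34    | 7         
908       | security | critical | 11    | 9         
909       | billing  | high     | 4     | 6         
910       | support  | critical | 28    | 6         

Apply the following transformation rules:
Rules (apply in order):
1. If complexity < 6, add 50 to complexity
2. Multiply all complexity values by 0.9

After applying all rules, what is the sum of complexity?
149.4

Step 1: Apply Rule 1 - Add 50 to records with complexity < 6
  - 2 records affected: 8 + (2 × 50) = 108
  - Unaffected records: 58
  - Sum after Rule 1: 166
Step 2: Apply Rule 2 - Multiply all by 0.9
  - 166 × 0.9 = 149.4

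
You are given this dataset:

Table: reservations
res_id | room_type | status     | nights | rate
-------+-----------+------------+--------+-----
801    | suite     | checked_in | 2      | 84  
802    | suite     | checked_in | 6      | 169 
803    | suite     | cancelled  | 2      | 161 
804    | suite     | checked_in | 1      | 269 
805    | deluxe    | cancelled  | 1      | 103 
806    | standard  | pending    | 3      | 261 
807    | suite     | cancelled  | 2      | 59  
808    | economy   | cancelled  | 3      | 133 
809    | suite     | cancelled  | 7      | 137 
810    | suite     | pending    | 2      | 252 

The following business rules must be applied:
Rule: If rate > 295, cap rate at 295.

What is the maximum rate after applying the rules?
269

Step 1: Original maximum rate = 269
Step 2: Check cap of 295 against maximum
Step 3: No records exceed the cap (max 269 <= cap 295), so no capping applies
Step 4: Maximum after transformation = 269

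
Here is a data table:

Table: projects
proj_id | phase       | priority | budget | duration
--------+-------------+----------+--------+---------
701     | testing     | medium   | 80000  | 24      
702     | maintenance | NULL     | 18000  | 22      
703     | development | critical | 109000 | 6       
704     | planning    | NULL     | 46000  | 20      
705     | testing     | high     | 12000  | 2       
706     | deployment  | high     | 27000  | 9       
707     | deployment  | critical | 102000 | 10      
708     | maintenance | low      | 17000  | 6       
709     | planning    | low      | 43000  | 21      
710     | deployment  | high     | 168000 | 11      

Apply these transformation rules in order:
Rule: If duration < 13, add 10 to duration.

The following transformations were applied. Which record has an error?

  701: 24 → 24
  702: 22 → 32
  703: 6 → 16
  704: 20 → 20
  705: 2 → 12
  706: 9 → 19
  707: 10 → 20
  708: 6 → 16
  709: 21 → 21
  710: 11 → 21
Record 702 has an error. The correct transformed value should be 22, not 32.

Step 1: Check each record against the rule
Step 2: Record 702 has duration = 22
Step 3: Since 22 >= 13, the bonus should not have been applied
Step 4: Correct value = 22, but claimed value = 32
Conclusion: Record 702 has the error.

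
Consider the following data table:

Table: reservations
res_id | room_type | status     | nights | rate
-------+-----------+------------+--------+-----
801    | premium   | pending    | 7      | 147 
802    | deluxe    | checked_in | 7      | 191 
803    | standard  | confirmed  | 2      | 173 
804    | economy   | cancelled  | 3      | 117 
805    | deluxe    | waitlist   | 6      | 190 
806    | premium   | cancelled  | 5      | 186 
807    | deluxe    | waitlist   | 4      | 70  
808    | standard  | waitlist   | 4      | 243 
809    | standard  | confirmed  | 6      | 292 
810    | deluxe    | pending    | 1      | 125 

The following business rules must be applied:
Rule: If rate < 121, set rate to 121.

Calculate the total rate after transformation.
1789

Step 1: 2 records have rate < 121
Step 2: These records originally summed to 187
Step 3: After setting to minimum: 2 × 121 = 242
Step 4: Unaffected records sum: 1547
Step 5: Final sum = 242 + 1547 = 1789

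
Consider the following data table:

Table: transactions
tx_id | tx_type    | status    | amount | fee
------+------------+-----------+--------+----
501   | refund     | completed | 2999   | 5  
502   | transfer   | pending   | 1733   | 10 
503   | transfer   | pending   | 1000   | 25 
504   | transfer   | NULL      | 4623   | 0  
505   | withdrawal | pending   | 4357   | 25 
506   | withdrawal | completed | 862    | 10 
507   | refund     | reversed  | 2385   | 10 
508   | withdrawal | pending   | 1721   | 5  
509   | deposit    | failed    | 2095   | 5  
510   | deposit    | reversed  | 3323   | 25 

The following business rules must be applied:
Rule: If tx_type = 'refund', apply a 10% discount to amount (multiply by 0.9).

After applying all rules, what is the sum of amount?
24559.6

Step 1: Records with tx_type = 'refund' have total amount = 5384
Step 2: Apply multiplier: 5384 × 0.9 = 4845.6
Step 3: Other records total: 19714
Step 4: Final sum = 4845.6 + 19714 = 24559.6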